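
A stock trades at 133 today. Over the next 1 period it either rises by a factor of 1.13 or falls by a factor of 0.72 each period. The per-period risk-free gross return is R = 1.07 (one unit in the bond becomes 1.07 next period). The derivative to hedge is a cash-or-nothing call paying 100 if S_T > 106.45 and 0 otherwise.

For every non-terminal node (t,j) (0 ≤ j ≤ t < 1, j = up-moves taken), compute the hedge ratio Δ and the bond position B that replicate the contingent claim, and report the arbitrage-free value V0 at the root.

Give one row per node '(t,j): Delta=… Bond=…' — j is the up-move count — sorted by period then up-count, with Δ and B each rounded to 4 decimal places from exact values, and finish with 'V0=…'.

Since d<R<u, set p* = (R−d)/(u−d) = 0.8537; price each node as the discounted p*-expectation of its children.
At expiry t=1: V(1,0)=0.0000, V(1,1)=100.0000
  t=0,j=0: stock 133.0000 → up 150.2900 (V=100.0000), down 95.7600 (V=0.0000). Price 79.7812; hedge Δ=1.8339, bond B=-164.1213.
Each (Δ,B) replicates both successor values, so the strategy is self-financing and V0 is arbitrage-free.

(0,0): Delta=1.8339 Bond=-164.1213
V0=79.7812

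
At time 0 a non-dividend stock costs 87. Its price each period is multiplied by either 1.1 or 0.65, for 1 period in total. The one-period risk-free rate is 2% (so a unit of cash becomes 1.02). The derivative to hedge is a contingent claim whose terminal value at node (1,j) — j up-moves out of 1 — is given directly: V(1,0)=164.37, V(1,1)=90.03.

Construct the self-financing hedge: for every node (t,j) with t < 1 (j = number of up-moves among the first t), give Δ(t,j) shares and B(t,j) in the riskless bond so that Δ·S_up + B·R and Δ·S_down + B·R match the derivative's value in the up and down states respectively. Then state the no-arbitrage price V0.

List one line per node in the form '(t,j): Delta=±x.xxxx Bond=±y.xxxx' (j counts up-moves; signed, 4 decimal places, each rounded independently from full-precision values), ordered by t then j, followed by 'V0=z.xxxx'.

(0,0): Delta=-1.8989 Bond=266.4216
V0=101.2216

The replicating-portfolio and risk-neutral prices coincide; use p* = (1.02−0.65)/(1.1−0.65) = 0.8222 for the latter.
Terminal values V(1,·): V(1,0)=164.3700, V(1,1)=90.0300
Node (0,0) S=87.0000: V=(p*·90.0300+(1−p*)·164.3700)/1.02=101.2216; Δ=(90.0300−164.3700)/(95.7000−56.5500)=-1.8989; B=V−Δ·S=266.4216
Check: Δ(0,0)·S0 + B(0,0) = 101.2216 = V0.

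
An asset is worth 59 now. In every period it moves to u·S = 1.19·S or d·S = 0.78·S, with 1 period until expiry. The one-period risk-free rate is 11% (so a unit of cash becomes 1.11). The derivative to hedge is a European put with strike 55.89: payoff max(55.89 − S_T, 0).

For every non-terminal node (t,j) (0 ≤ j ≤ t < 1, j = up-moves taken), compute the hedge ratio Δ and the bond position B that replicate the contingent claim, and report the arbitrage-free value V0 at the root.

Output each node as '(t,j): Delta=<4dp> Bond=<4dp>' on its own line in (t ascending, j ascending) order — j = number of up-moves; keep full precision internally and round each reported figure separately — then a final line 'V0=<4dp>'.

No-arbitrage ⇒ martingale measure with p* = (R−d)/(u−d) = 0.8049.
At expiry t=1: V(1,0)=9.8700, V(1,1)=0.0000
Node (0,0) S=59.0000: V=(p*·0.0000+(1−p*)·9.8700)/1.11=1.7350; Δ=(0.0000−9.8700)/(70.2100−46.0200)=-0.4080; B=V−Δ·S=25.8082
The time-0 hedge costs 1.7350, which is the no-arbitrage price.

(0,0): Delta=-0.4080 Bond=25.8082
V0=1.7350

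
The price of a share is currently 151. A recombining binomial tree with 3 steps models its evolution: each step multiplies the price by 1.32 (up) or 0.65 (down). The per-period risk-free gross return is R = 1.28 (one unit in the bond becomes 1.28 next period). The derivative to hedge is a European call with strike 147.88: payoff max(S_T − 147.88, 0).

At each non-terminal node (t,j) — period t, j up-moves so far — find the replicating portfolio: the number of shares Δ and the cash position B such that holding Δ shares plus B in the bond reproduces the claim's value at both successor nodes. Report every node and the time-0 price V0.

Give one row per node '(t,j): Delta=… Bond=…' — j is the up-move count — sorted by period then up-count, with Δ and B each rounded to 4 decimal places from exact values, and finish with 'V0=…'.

(0,0): Delta=0.9560 Bond=-63.5480
(1,0): Delta=0.2585 Bond=-12.8820
(1,1): Delta=0.9778 Bond=-85.6881
(2,0): Delta=0.0000 Bond=0.0000
(2,1): Delta=0.2665 Bond=-17.5359
(2,2): Delta=1.0000 Bond=-115.5313
V0=80.8014

Since d<R<u, set p* = (R−d)/(u−d) = 0.9403; price each node as the discounted p*-expectation of its children.
Terminal payoffs: V(3,0)=0.0000, V(3,1)=0.0000, V(3,2)=23.1366, V(3,3)=199.4152
  t=2,j=0: stock 63.7975 → up 84.2127 (V=0.0000), down 41.4684 (V=0.0000). Price 0.0000; hedge Δ=0.0000, bond B=0.0000.
  t=2,j=1: stock 129.5580 → up 171.0166 (V=23.1366), down 84.2127 (V=0.0000). Price 16.9963; hedge Δ=0.2665, bond B=-17.5359.
  t=2,j=2: stock 263.1024 → up 347.2952 (V=199.4152), down 171.0166 (V=23.1366). Price 147.5712; hedge Δ=1.0000, bond B=-115.5312.
  t=1,j=0: stock 98.1500 → up 129.5580 (V=16.9963), down 63.7975 (V=0.0000). Price 12.4856; hedge Δ=0.2585, bond B=-12.8820.
  t=1,j=1: stock 199.3200 → up 263.1024 (V=147.5712), down 129.5580 (V=16.9963). Price 109.1997; hedge Δ=0.9778, bond B=-85.6881.
  t=0,j=0: stock 151.0000 → up 199.3200 (V=109.1997), down 98.1500 (V=12.4856). Price 80.8014; hedge Δ=0.9560, bond B=-63.5480.
Root portfolio cost Δ·151+B reproduces V0=80.8014.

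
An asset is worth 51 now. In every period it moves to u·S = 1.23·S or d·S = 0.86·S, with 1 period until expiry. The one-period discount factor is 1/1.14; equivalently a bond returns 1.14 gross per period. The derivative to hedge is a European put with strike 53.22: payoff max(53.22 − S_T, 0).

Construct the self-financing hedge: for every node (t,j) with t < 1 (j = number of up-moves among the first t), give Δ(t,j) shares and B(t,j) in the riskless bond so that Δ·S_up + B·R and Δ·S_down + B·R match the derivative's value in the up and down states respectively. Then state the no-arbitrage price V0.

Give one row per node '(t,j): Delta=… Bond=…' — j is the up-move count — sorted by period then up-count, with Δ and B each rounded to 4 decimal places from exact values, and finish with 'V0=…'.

Risk-neutral probability p* = (R−d)/(u−d) = (1.14−0.86)/(1.23−0.86) = 0.7568.
Payoff layer (t=1): V(1,0)=9.3600, V(1,1)=0.0000
Node (0,0) S=51.0000: V=(p*·0.0000+(1−p*)·9.3600)/1.14=1.9972; Δ=(0.0000−9.3600)/(62.7300−43.8600)=-0.4960; B=V−Δ·S=27.2945
Self-financing check: at every node Δ·S+B equals the discounted successor values.

(0,0): Delta=-0.4960 Bond=27.2945
V0=1.9972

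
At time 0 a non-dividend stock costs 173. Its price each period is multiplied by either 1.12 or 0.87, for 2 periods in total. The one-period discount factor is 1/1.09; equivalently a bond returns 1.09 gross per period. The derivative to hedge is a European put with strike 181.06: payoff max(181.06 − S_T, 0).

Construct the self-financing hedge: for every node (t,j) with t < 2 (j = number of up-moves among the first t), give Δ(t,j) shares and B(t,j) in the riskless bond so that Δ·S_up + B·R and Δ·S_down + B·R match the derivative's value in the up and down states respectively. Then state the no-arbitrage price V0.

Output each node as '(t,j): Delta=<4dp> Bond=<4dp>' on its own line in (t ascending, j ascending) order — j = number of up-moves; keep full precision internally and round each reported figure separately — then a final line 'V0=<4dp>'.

(0,0): Delta=-0.3289 Bond=59.7282
(1,0): Delta=-1.0000 Bond=166.1101
(1,1): Delta=-0.2578 Bond=51.3301
V0=2.8275

Under the risk-neutral measure, an up-move has probability p* = (R−d)/(u−d) = 0.8800 and values discount at R = 1.09.
Terminal values V(2,·): V(2,0)=50.1163, V(2,1)=12.4888, V(2,2)=0.0000
(1,0): S=150.5100. Δ = (V_up−V_dn)/(S_up−S_dn) = (12.4888−50.1163)/(168.5712−130.9437) = -1.0000. V = [p*·12.4888 + (1−p*)·50.1163]/1.09 = 15.6001. B = V − Δ·S = 166.1101.
(1,1): S=193.7600. Δ = (V_up−V_dn)/(S_up−S_dn) = (0.0000−12.4888)/(217.0112−168.5712) = -0.2578. V = [p*·0.0000 + (1−p*)·12.4888]/1.09 = 1.3749. B = V − Δ·S = 51.3301.
(0,0): S=173.0000. Δ = (V_up−V_dn)/(S_up−S_dn) = (1.3749−15.6001)/(193.7600−150.5100) = -0.3289. V = [p*·1.3749 + (1−p*)·15.6001]/1.09 = 2.8275. B = V − Δ·S = 59.7282.
Check: Δ(0,0)·S0 + B(0,0) = 2.8275 = V0.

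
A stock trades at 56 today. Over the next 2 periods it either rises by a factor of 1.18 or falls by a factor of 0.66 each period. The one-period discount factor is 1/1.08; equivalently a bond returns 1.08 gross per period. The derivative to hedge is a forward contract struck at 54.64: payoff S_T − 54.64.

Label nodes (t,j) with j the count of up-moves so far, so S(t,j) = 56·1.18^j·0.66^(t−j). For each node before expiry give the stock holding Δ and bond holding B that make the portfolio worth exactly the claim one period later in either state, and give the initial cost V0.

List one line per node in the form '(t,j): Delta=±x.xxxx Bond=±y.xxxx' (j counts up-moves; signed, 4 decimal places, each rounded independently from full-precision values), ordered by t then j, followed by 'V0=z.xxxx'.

No-arbitrage ⇒ martingale measure with p* = (R−d)/(u−d) = 0.8077.
Terminal values V(2,·): V(2,0)=-30.2464, V(2,1)=-11.0272, V(2,2)=23.3344
Node (1,0) S=36.9600: V=(p*·-11.0272+(1−p*)·-30.2464)/1.08=-13.6326; Δ=(-11.0272−-30.2464)/(43.6128−24.3936)=1.0000; B=V−Δ·S=-50.5926
Node (1,1) S=66.0800: V=(p*·23.3344+(1−p*)·-11.0272)/1.08=15.4874; Δ=(23.3344−-11.0272)/(77.9744−43.6128)=1.0000; B=V−Δ·S=-50.5926
Node (0,0) S=56.0000: V=(p*·15.4874+(1−p*)·-13.6326)/1.08=9.1550; Δ=(15.4874−-13.6326)/(66.0800−36.9600)=1.0000; B=V−Δ·S=-46.8450
Root portfolio cost Δ·56+B reproduces V0=9.1550.

(0,0): Delta=1.0000 Bond=-46.8450
(1,0): Delta=1.0000 Bond=-50.5926
(1,1): Delta=1.0000 Bond=-50.5926
V0=9.1550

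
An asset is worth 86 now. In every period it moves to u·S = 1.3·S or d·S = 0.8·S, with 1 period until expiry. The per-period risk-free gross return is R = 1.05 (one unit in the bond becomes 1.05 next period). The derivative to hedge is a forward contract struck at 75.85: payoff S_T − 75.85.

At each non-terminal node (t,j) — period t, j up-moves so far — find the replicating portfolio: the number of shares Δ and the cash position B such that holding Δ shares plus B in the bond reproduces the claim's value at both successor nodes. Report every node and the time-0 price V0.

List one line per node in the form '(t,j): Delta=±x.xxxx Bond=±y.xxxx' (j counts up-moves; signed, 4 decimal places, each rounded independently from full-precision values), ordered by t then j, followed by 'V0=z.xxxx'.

(0,0): Delta=1.0000 Bond=-72.2381
V0=13.7619

The replicating-portfolio and risk-neutral prices coincide; use p* = (1.05−0.8)/(1.3−0.8) = 0.5000 for the latter.
Terminal payoffs: V(1,0)=-7.0500, V(1,1)=35.9500
Node (0,0) S=86.0000: V=(p*·35.9500+(1−p*)·-7.0500)/1.05=13.7619; Δ=(35.9500−-7.0500)/(111.8000−68.8000)=1.0000; B=V−Δ·S=-72.2381
The time-0 hedge costs 13.7619, which is the no-arbitrage price.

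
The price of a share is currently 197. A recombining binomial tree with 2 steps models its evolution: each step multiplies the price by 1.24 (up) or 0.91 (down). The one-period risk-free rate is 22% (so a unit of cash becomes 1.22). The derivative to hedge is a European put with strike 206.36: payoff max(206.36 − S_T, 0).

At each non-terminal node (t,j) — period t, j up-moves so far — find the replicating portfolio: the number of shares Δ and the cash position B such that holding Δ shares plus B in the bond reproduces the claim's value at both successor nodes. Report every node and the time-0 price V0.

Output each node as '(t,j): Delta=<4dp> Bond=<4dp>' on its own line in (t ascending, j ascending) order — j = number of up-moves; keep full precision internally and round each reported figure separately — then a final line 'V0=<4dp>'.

Since d<R<u, set p* = (R−d)/(u−d) = 0.9394; price each node as the discounted p*-expectation of its children.
Payoff layer (t=2): V(2,0)=43.2243, V(2,1)=0.0000, V(2,2)=0.0000
(1,0): S=179.2700. Δ = (V_up−V_dn)/(S_up−S_dn) = (0.0000−43.2243)/(222.2948−163.1357) = -0.7306. V = [p*·0.0000 + (1−p*)·43.2243]/1.22 = 2.1473. B = V − Δ·S = 133.1300.
(1,1): S=244.2800. Δ = (V_up−V_dn)/(S_up−S_dn) = (0.0000−0.0000)/(302.9072−222.2948) = 0.0000. V = [p*·0.0000 + (1−p*)·0.0000]/1.22 = 0.0000. B = V − Δ·S = 0.0000.
(0,0): S=197.0000. Δ = (V_up−V_dn)/(S_up−S_dn) = (0.0000−2.1473)/(244.2800−179.2700) = -0.0330. V = [p*·0.0000 + (1−p*)·2.1473]/1.22 = 0.1067. B = V − Δ·S = 6.6135.
Root portfolio cost Δ·197+B reproduces V0=0.1067.

(0,0): Delta=-0.0330 Bond=6.6135
(1,0): Delta=-0.7306 Bond=133.1300
(1,1): Delta=0.0000 Bond=0.0000
V0=0.1067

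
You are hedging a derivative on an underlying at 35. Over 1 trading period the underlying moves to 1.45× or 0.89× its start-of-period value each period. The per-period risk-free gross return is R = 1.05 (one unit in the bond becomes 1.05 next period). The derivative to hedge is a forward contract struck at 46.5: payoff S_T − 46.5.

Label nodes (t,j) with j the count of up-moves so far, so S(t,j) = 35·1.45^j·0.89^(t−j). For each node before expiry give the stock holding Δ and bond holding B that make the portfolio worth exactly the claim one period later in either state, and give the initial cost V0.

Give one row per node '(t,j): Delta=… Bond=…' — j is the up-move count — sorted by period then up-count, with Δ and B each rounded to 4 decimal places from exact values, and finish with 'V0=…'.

Under the risk-neutral measure, an up-move has probability p* = (R−d)/(u−d) = 0.2857 and values discount at R = 1.05.
Terminal values V(1,·): V(1,0)=-15.3500, V(1,1)=4.2500
  t=0,j=0: stock 35.0000 → up 50.7500 (V=4.2500), down 31.1500 (V=-15.3500). Price -9.2857; hedge Δ=1.0000, bond B=-44.2857.
The time-0 hedge costs -9.2857, which is the no-arbitrage price.

(0,0): Delta=1.0000 Bond=-44.2857
V0=-9.2857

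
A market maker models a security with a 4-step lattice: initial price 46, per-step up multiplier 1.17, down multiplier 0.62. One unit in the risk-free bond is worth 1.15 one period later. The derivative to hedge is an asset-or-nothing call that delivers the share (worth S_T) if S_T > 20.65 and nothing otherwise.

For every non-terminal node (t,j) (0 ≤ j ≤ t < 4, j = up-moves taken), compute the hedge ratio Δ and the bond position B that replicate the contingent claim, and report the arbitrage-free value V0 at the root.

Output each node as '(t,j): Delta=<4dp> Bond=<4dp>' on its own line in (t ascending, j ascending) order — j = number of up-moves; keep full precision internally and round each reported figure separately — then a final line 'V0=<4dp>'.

No-arbitrage ⇒ martingale measure with p* = (R−d)/(u−d) = 0.9636.
At expiry t=4: V(4,0)=0.0000, V(4,1)=0.0000, V(4,2)=24.2054, V(4,3)=45.6780, V(4,4)=86.1988
(3,0): S=10.9631. Δ = (V_up−V_dn)/(S_up−S_dn) = (0.0000−0.0000)/(12.8268−6.7971) = 0.0000. V = [p*·0.0000 + (1−p*)·0.0000]/1.15 = 0.0000. B = V − Δ·S = 0.0000.
(3,1): S=20.6884. Δ = (V_up−V_dn)/(S_up−S_dn) = (24.2054−0.0000)/(24.2054−12.8268) = 2.1273. V = [p*·24.2054 + (1−p*)·0.0000]/1.15 = 20.2828. B = V − Δ·S = -23.7271.
(3,2): S=39.0410. Δ = (V_up−V_dn)/(S_up−S_dn) = (45.6780−24.2054)/(45.6780−24.2054) = 1.0000. V = [p*·45.6780 + (1−p*)·24.2054]/1.15 = 39.0410. B = V − Δ·S = 0.0000.
(3,3): S=73.6742. Δ = (V_up−V_dn)/(S_up−S_dn) = (86.1988−45.6780)/(86.1988−45.6780) = 1.0000. V = [p*·86.1988 + (1−p*)·45.6780]/1.15 = 73.6742. B = V − Δ·S = 0.0000.
(2,0): S=17.6824. Δ = (V_up−V_dn)/(S_up−S_dn) = (20.2828−0.0000)/(20.6884−10.9631) = 2.0856. V = [p*·20.2828 + (1−p*)·0.0000]/1.15 = 16.9959. B = V − Δ·S = -19.8820.
(2,1): S=33.3684. Δ = (V_up−V_dn)/(S_up−S_dn) = (39.0410−20.2828)/(39.0410−20.6884) = 1.0221. V = [p*·39.0410 + (1−p*)·20.2828]/1.15 = 33.3556. B = V − Δ·S = -0.7503.
(2,2): S=62.9694. Δ = (V_up−V_dn)/(S_up−S_dn) = (73.6742−39.0410)/(73.6742−39.0410) = 1.0000. V = [p*·73.6742 + (1−p*)·39.0410]/1.15 = 62.9694. B = V − Δ·S = 0.0000.
(1,0): S=28.5200. Δ = (V_up−V_dn)/(S_up−S_dn) = (33.3556−16.9959)/(33.3684−17.6824) = 1.0429. V = [p*·33.3556 + (1−p*)·16.9959]/1.15 = 28.4875. B = V − Δ·S = -1.2574.
(1,1): S=53.8200. Δ = (V_up−V_dn)/(S_up−S_dn) = (62.9694−33.3556)/(62.9694−33.3684) = 1.0004. V = [p*·62.9694 + (1−p*)·33.3556]/1.15 = 53.8196. B = V − Δ·S = -0.0237.
(0,0): S=46.0000. Δ = (V_up−V_dn)/(S_up−S_dn) = (53.8196−28.4875)/(53.8200−28.5200) = 1.0013. V = [p*·53.8196 + (1−p*)·28.4875]/1.15 = 45.9986. B = V − Δ·S = -0.0596.
Root portfolio cost Δ·46+B reproduces V0=45.9986.

(0,0): Delta=1.0013 Bond=-0.0596
(1,0): Delta=1.0429 Bond=-1.2574
(1,1): Delta=1.0004 Bond=-0.0237
(2,0): Delta=2.0856 Bond=-19.8820
(2,1): Delta=1.0221 Bond=-0.7503
(2,2): Delta=1.0000 Bond=0.0000
(3,0): Delta=0.0000 Bond=0.0000
(3,1): Delta=2.1273 Bond=-23.7271
(3,2): Delta=1.0000 Bond=0.0000
(3,3): Delta=1.0000 Bond=0.0000
V0=45.9986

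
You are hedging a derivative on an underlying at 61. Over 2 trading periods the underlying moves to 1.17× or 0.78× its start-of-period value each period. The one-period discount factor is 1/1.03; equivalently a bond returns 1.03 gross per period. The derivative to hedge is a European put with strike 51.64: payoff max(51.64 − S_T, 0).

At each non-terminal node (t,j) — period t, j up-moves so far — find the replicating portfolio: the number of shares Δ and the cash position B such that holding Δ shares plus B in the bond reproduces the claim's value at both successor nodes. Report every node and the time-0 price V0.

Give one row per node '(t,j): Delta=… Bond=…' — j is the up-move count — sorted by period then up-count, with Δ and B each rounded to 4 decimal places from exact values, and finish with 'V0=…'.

(0,0): Delta=-0.2128 Bond=14.7470
(1,0): Delta=-0.7829 Bond=42.3134
(1,1): Delta=0.0000 Bond=0.0000
V0=1.7646

The replicating-portfolio and risk-neutral prices coincide; use p* = (1.03−0.78)/(1.17−0.78) = 0.6410 for the latter.
At expiry t=2: V(2,0)=14.5276, V(2,1)=0.0000, V(2,2)=0.0000
  t=1,j=0: stock 47.5800 → up 55.6686 (V=0.0000), down 37.1124 (V=14.5276). Price 5.0631; hedge Δ=-0.7829, bond B=42.3134.
  t=1,j=1: stock 71.3700 → up 83.5029 (V=0.0000), down 55.6686 (V=0.0000). Price 0.0000; hedge Δ=0.0000, bond B=0.0000.
  t=0,j=0: stock 61.0000 → up 71.3700 (V=0.0000), down 47.5800 (V=5.0631). Price 1.7646; hedge Δ=-0.2128, bond B=14.7470.
Each (Δ,B) replicates both successor values, so the strategy is self-financing and V0 is arbitrage-free.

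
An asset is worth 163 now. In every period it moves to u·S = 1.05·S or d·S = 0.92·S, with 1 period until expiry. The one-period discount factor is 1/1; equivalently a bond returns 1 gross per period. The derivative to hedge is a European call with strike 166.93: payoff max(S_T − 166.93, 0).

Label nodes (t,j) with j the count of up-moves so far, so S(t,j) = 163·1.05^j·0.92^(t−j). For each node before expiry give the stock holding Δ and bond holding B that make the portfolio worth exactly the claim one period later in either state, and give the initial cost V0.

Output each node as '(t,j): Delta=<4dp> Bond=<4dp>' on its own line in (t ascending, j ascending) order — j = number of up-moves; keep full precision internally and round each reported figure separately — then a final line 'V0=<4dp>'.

Risk-neutral probability p* = (R−d)/(u−d) = (1−0.92)/(1.05−0.92) = 0.6154.
Payoff layer (t=1): V(1,0)=0.0000, V(1,1)=4.2200
  t=0,j=0: stock 163.0000 → up 171.1500 (V=4.2200), down 149.9600 (V=0.0000). Price 2.5969; hedge Δ=0.1992, bond B=-29.8646.
Self-financing check: at every node Δ·S+B equals the discounted successor values.

(0,0): Delta=0.1992 Bond=-29.8646
V0=2.5969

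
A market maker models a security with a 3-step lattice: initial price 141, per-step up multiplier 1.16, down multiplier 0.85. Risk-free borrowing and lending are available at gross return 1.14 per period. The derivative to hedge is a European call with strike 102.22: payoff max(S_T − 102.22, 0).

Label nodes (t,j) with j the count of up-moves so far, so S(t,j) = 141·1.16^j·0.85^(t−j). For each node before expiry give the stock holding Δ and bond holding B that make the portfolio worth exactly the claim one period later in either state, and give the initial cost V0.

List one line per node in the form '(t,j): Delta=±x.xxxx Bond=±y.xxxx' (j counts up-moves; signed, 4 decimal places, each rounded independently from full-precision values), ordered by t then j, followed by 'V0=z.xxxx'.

(0,0): Delta=0.9989 Bond=-68.8313
(1,0): Delta=0.9762 Bond=-75.7518
(1,1): Delta=1.0000 Bond=-78.6550
(2,0): Delta=0.5051 Bond=-38.3681
(2,1): Delta=1.0000 Bond=-89.6667
(2,2): Delta=1.0000 Bond=-89.6667
V0=72.0072

Since d<R<u, set p* = (R−d)/(u−d) = 0.9355; price each node as the discounted p*-expectation of its children.
Terminal values V(3,·): V(3,0)=0.0000, V(3,1)=15.9521, V(3,2)=59.0502, V(3,3)=117.8663
Node (2,0) S=101.8725: V=(p*·15.9521+(1−p*)·0.0000)/1.14=13.0903; Δ=(15.9521−0.0000)/(118.1721−86.5916)=0.5051; B=V−Δ·S=-38.3681
Node (2,1) S=139.0260: V=(p*·59.0502+(1−p*)·15.9521)/1.14=49.3593; Δ=(59.0502−15.9521)/(161.2702−118.1721)=1.0000; B=V−Δ·S=-89.6667
Node (2,2) S=189.7296: V=(p*·117.8663+(1−p*)·59.0502)/1.14=100.0629; Δ=(117.8663−59.0502)/(220.0863−161.2702)=1.0000; B=V−Δ·S=-89.6667
Node (1,0) S=119.8500: V=(p*·49.3593+(1−p*)·13.0903)/1.14=41.2451; Δ=(49.3593−13.0903)/(139.0260−101.8725)=0.9762; B=V−Δ·S=-75.7518
Node (1,1) S=163.5600: V=(p*·100.0629+(1−p*)·49.3593)/1.14=84.9050; Δ=(100.0629−49.3593)/(189.7296−139.0260)=1.0000; B=V−Δ·S=-78.6550
Node (0,0) S=141.0000: V=(p*·84.9050+(1−p*)·41.2451)/1.14=72.0072; Δ=(84.9050−41.2451)/(163.5600−119.8500)=0.9989; B=V−Δ·S=-68.8313
The time-0 hedge costs 72.0072, which is the no-arbitrage price.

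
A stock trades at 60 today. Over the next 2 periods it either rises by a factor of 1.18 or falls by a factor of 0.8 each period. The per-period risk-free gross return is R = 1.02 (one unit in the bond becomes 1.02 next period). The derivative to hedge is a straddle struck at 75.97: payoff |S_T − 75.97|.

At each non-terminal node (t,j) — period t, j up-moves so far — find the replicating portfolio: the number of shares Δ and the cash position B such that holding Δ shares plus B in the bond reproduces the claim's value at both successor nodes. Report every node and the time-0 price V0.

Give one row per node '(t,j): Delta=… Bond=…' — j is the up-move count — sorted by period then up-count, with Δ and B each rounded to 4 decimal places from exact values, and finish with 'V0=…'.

The replicating-portfolio and risk-neutral prices coincide; use p* = (1.02−0.8)/(1.18−0.8) = 0.5789 for the latter.
Terminal values V(2,·): V(2,0)=37.5700, V(2,1)=19.3300, V(2,2)=7.5740
Node (1,0) S=48.0000: V=(p*·19.3300+(1−p*)·37.5700)/1.02=26.4804; Δ=(19.3300−37.5700)/(56.6400−38.4000)=-1.0000; B=V−Δ·S=74.4804
Node (1,1) S=70.8000: V=(p*·7.5740+(1−p*)·19.3300)/1.02=12.2783; Δ=(7.5740−19.3300)/(83.5440−56.6400)=-0.4370; B=V−Δ·S=43.2152
Node (0,0) S=60.0000: V=(p*·12.2783+(1−p*)·26.4804)/1.02=17.9001; Δ=(12.2783−26.4804)/(70.8000−48.0000)=-0.6229; B=V−Δ·S=55.2740
Each (Δ,B) replicates both successor values, so the strategy is self-financing and V0 is arbitrage-free.

(0,0): Delta=-0.6229 Bond=55.2740
(1,0): Delta=-1.0000 Bond=74.4804
(1,1): Delta=-0.4370 Bond=43.2152
V0=17.9001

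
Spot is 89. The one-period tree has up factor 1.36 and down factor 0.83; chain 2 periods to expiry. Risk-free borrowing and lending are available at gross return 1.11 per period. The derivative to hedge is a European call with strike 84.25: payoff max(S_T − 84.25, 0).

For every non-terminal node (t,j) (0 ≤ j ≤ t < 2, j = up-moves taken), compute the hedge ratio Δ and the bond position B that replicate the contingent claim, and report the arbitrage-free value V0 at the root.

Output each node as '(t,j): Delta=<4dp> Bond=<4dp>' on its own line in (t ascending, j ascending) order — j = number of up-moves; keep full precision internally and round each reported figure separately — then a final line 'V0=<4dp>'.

(0,0): Delta=0.7934 Bond=-45.8454
(1,0): Delta=0.4141 Bond=-22.8743
(1,1): Delta=1.0000 Bond=-75.9009
V0=24.7631

The replicating-portfolio and risk-neutral prices coincide; use p* = (1.11−0.83)/(1.36−0.83) = 0.5283 for the latter.
At expiry t=2: V(2,0)=0.0000, V(2,1)=16.2132, V(2,2)=80.3644
  t=1,j=0: stock 73.8700 → up 100.4632 (V=16.2132), down 61.3121 (V=0.0000). Price 7.7166; hedge Δ=0.4141, bond B=-22.8743.
  t=1,j=1: stock 121.0400 → up 164.6144 (V=80.3644), down 100.4632 (V=16.2132). Price 45.1391; hedge Δ=1.0000, bond B=-75.9009.
  t=0,j=0: stock 89.0000 → up 121.0400 (V=45.1391), down 73.8700 (V=7.7166). Price 24.7631; hedge Δ=0.7934, bond B=-45.8454.
Each (Δ,B) replicates both successor values, so the strategy is self-financing and V0 is arbitrage-free.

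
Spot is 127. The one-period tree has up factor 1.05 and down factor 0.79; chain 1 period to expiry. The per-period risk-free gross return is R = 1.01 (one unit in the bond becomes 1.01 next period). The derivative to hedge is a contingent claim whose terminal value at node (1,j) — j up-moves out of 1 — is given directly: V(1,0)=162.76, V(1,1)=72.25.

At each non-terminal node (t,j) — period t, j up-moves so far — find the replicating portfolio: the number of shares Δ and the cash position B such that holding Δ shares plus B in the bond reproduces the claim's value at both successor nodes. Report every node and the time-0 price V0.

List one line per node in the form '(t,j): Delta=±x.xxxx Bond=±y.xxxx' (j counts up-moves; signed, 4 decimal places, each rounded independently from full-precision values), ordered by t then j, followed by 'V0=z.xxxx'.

(0,0): Delta=-2.7411 Bond=433.4368
V0=85.3214

Risk-neutral probability p* = (R−d)/(u−d) = (1.01−0.79)/(1.05−0.79) = 0.8462.
Terminal values V(1,·): V(1,0)=162.7600, V(1,1)=72.2500
(0,0): S=127.0000. Δ = (V_up−V_dn)/(S_up−S_dn) = (72.2500−162.7600)/(133.3500−100.3300) = -2.7411. V = [p*·72.2500 + (1−p*)·162.7600]/1.01 = 85.3214. B = V − Δ·S = 433.4368.
The time-0 hedge costs 85.3214, which is the no-arbitrage price.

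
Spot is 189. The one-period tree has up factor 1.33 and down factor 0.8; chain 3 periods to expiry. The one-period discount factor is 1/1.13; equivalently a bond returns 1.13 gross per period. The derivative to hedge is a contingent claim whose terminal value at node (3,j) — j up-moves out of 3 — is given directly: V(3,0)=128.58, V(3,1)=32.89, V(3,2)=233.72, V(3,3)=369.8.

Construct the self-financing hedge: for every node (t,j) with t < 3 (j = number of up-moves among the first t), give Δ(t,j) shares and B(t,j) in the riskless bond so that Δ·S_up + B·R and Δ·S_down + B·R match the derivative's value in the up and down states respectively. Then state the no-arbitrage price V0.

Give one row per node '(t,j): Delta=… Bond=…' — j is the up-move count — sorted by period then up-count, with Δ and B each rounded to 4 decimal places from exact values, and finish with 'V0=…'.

Under the risk-neutral measure, an up-move has probability p* = (R−d)/(u−d) = 0.6226 and values discount at R = 1.13.
Payoff layer (t=3): V(3,0)=128.5800, V(3,1)=32.8900, V(3,2)=233.7200, V(3,3)=369.8000
(2,0): S=120.9600. Δ = (V_up−V_dn)/(S_up−S_dn) = (32.8900−128.5800)/(160.8768−96.7680) = -1.4926. V = [p*·32.8900 + (1−p*)·128.5800]/1.13 = 61.0614. B = V − Δ·S = 241.6086.
(2,1): S=201.0960. Δ = (V_up−V_dn)/(S_up−S_dn) = (233.7200−32.8900)/(267.4577−160.8768) = 1.8843. V = [p*·233.7200 + (1−p*)·32.8900]/1.13 = 139.7656. B = V − Δ·S = -239.1590.
(2,2): S=334.3221. Δ = (V_up−V_dn)/(S_up−S_dn) = (369.8000−233.7200)/(444.6484−267.4577) = 0.7680. V = [p*·369.8000 + (1−p*)·233.7200]/1.13 = 281.8133. B = V − Δ·S = 25.0586.
(1,0): S=151.2000. Δ = (V_up−V_dn)/(S_up−S_dn) = (139.7656−61.0614)/(201.0960−120.9600) = 0.9821. V = [p*·139.7656 + (1−p*)·61.0614]/1.13 = 97.4035. B = V − Δ·S = -51.0949.
(1,1): S=251.3700. Δ = (V_up−V_dn)/(S_up−S_dn) = (281.8133−139.7656)/(334.3221−201.0960) = 1.0662. V = [p*·281.8133 + (1−p*)·139.7656]/1.13 = 201.9561. B = V − Δ·S = -66.0585.
(0,0): S=189.0000. Δ = (V_up−V_dn)/(S_up−S_dn) = (201.9561−97.4035)/(251.3700−151.2000) = 1.0438. V = [p*·201.9561 + (1−p*)·97.4035]/1.13 = 143.8073. B = V − Δ·S = -53.4618.
Self-financing check: at every node Δ·S+B equals the discounted successor values.

(0,0): Delta=1.0438 Bond=-53.4618
(1,0): Delta=0.9821 Bond=-51.0949
(1,1): Delta=1.0662 Bond=-66.0585
(2,0): Delta=-1.4926 Bond=241.6086
(2,1): Delta=1.8843 Bond=-239.1590
(2,2): Delta=0.7680 Bond=25.0586
V0=143.8073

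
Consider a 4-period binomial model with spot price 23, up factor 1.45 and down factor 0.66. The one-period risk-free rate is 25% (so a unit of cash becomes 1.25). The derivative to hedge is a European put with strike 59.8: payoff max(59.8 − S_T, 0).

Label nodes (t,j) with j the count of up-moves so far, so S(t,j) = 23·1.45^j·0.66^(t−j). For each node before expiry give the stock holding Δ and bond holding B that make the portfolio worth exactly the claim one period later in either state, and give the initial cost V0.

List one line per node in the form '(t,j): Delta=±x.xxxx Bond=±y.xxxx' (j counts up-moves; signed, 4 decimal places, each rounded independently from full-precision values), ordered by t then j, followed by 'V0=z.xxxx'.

Under the risk-neutral measure, an up-move has probability p* = (R−d)/(u−d) = 0.7468 and values discount at R = 1.25.
Terminal values V(4,·): V(4,0)=55.4358, V(4,1)=50.2120, V(4,2)=38.7355, V(4,3)=13.5219, V(4,4)=0.0000
Node (3,0) S=6.6124: V=(p*·50.2120+(1−p*)·55.4358)/1.25=41.2276; Δ=(50.2120−55.4358)/(9.5880−4.3642)=-1.0000; B=V−Δ·S=47.8400
Node (3,1) S=14.5273: V=(p*·38.7355+(1−p*)·50.2120)/1.25=33.3127; Δ=(38.7355−50.2120)/(21.0645−9.5880)=-1.0000; B=V−Δ·S=47.8400
Node (3,2) S=31.9160: V=(p*·13.5219+(1−p*)·38.7355)/1.25=15.9240; Δ=(13.5219−38.7355)/(46.2781−21.0645)=-1.0000; B=V−Δ·S=47.8400
Node (3,3) S=70.1184: V=(p*·0.0000+(1−p*)·13.5219)/1.25=2.7386; Δ=(0.0000−13.5219)/(101.6716−46.2781)=-0.2441; B=V−Δ·S=19.8549
Node (2,0) S=10.0188: V=(p*·33.3127+(1−p*)·41.2276)/1.25=28.2532; Δ=(33.3127−41.2276)/(14.5273−6.6124)=-1.0000; B=V−Δ·S=38.2720
Node (2,1) S=22.0110: V=(p*·15.9240+(1−p*)·33.3127)/1.25=16.2610; Δ=(15.9240−33.3127)/(31.9160−14.5273)=-1.0000; B=V−Δ·S=38.2720
Node (2,2) S=48.3575: V=(p*·2.7386+(1−p*)·15.9240)/1.25=4.8614; Δ=(2.7386−15.9240)/(70.1184−31.9160)=-0.3451; B=V−Δ·S=21.5518
Node (1,0) S=15.1800: V=(p*·16.2610+(1−p*)·28.2532)/1.25=15.4376; Δ=(16.2610−28.2532)/(22.0110−10.0188)=-1.0000; B=V−Δ·S=30.6176
Node (1,1) S=33.3500: V=(p*·4.8614+(1−p*)·16.2610)/1.25=6.1979; Δ=(4.8614−16.2610)/(48.3575−22.0110)=-0.4327; B=V−Δ·S=20.6278
Node (0,0) S=23.0000: V=(p*·6.1979+(1−p*)·15.4376)/1.25=6.8296; Δ=(6.1979−15.4376)/(33.3500−15.1800)=-0.5085; B=V−Δ·S=18.5255
Check: Δ(0,0)·S0 + B(0,0) = 6.8296 = V0.

(0,0): Delta=-0.5085 Bond=18.5255
(1,0): Delta=-1.0000 Bond=30.6176
(1,1): Delta=-0.4327 Bond=20.6278
(2,0): Delta=-1.0000 Bond=38.2720
(2,1): Delta=-1.0000 Bond=38.2720
(2,2): Delta=-0.3451 Bond=21.5518
(3,0): Delta=-1.0000 Bond=47.8400
(3,1): Delta=-1.0000 Bond=47.8400
(3,2): Delta=-1.0000 Bond=47.8400
(3,3): Delta=-0.2441 Bond=19.8549
V0=6.8296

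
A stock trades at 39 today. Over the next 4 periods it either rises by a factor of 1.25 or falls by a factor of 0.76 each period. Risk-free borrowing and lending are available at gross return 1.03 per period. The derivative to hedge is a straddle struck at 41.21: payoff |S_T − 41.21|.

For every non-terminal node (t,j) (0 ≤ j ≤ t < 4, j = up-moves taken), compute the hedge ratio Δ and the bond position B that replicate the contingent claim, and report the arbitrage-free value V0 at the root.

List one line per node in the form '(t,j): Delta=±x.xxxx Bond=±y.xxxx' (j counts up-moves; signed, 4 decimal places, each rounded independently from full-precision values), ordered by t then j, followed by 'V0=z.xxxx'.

(0,0): Delta=0.2514 Bond=5.5616
(1,0): Delta=-0.3426 Bond=23.3355
(1,1): Delta=0.5457 Bond=-8.6181
(2,0): Delta=-1.0000 Bond=38.8444
(2,1): Delta=-0.0169 Bond=11.9691
(2,2): Delta=0.8245 Bond=-25.8621
(3,0): Delta=-1.0000 Bond=40.0097
(3,1): Delta=-1.0000 Bond=40.0097
(3,2): Delta=0.4701 Bond=-10.2272
(3,3): Delta=1.0000 Bond=-40.0097
V0=15.3673

Under the risk-neutral measure, an up-move has probability p* = (R−d)/(u−d) = 0.5510 and values discount at R = 1.03.
Payoff layer (t=4): V(4,0)=28.1988, V(4,1)=19.8099, V(4,2)=6.0125, V(4,3)=16.6806, V(4,4)=54.0048
Node (3,0) S=17.1201: V=(p*·19.8099+(1−p*)·28.1988)/1.03=22.8896; Δ=(19.8099−28.1988)/(21.4001−13.0112)=-1.0000; B=V−Δ·S=40.0097
Node (3,1) S=28.1580: V=(p*·6.0125+(1−p*)·19.8099)/1.03=11.8517; Δ=(6.0125−19.8099)/(35.1975−21.4001)=-1.0000; B=V−Δ·S=40.0097
Node (3,2) S=46.3125: V=(p*·16.6806+(1−p*)·6.0125)/1.03=11.5445; Δ=(16.6806−6.0125)/(57.8906−35.1975)=0.4701; B=V−Δ·S=-10.2272
Node (3,3) S=76.1719: V=(p*·54.0048+(1−p*)·16.6806)/1.03=36.1622; Δ=(54.0048−16.6806)/(95.2148−57.8906)=1.0000; B=V−Δ·S=-40.0097
Node (2,0) S=22.5264: V=(p*·11.8517+(1−p*)·22.8896)/1.03=16.3180; Δ=(11.8517−22.8896)/(28.1580−17.1201)=-1.0000; B=V−Δ·S=38.8444
Node (2,1) S=37.0500: V=(p*·11.5445+(1−p*)·11.8517)/1.03=11.3422; Δ=(11.5445−11.8517)/(46.3125−28.1580)=-0.0169; B=V−Δ·S=11.9691
Node (2,2) S=60.9375: V=(p*·36.1622+(1−p*)·11.5445)/1.03=24.3780; Δ=(36.1622−11.5445)/(76.1719−46.3125)=0.8245; B=V−Δ·S=-25.8621
Node (1,0) S=29.6400: V=(p*·11.3422+(1−p*)·16.3180)/1.03=13.1808; Δ=(11.3422−16.3180)/(37.0500−22.5264)=-0.3426; B=V−Δ·S=23.3355
Node (1,1) S=48.7500: V=(p*·24.3780+(1−p*)·11.3422)/1.03=17.9856; Δ=(24.3780−11.3422)/(60.9375−37.0500)=0.5457; B=V−Δ·S=-8.6181
Node (0,0) S=39.0000: V=(p*·17.9856+(1−p*)·13.1808)/1.03=15.3673; Δ=(17.9856−13.1808)/(48.7500−29.6400)=0.2514; B=V−Δ·S=5.5616
Check: Δ(0,0)·S0 + B(0,0) = 15.3673 = V0.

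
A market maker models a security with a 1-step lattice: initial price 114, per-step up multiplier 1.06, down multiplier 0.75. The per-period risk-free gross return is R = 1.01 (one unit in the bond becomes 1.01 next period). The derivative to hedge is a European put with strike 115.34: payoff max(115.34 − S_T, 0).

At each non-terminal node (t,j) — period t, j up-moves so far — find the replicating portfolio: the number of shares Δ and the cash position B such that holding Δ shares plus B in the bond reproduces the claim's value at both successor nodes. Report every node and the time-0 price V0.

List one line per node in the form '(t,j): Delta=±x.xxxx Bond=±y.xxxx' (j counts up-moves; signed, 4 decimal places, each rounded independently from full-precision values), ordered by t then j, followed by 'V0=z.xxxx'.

(0,0): Delta=-0.8444 Bond=101.0233
V0=4.7653

Under the risk-neutral measure, an up-move has probability p* = (R−d)/(u−d) = 0.8387 and values discount at R = 1.01.
Terminal values V(1,·): V(1,0)=29.8400, V(1,1)=0.0000
  t=0,j=0: stock 114.0000 → up 120.8400 (V=0.0000), down 85.5000 (V=29.8400). Price 4.7653; hedge Δ=-0.8444, bond B=101.0233.
Root portfolio cost Δ·114+B reproduces V0=4.7653.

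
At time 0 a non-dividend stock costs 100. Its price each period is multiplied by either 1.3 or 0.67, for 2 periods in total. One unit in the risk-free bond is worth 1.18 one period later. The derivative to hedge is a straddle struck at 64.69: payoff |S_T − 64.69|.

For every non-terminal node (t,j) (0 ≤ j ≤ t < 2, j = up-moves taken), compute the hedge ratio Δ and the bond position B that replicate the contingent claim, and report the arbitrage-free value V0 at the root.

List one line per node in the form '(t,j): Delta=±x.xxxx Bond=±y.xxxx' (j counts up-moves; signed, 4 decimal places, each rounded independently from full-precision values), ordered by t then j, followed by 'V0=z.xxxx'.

(0,0): Delta=0.8985 Bond=-35.2811
(1,0): Delta=0.0618 Bond=14.4274
(1,1): Delta=1.0000 Bond=-54.8220
V0=54.5725

No-arbitrage ⇒ martingale measure with p* = (R−d)/(u−d) = 0.8095.
At expiry t=2: V(2,0)=19.8000, V(2,1)=22.4100, V(2,2)=104.3100
Node (1,0) S=67.0000: V=(p*·22.4100+(1−p*)·19.8000)/1.18=18.5702; Δ=(22.4100−19.8000)/(87.1000−44.8900)=0.0618; B=V−Δ·S=14.4274
Node (1,1) S=130.0000: V=(p*·104.3100+(1−p*)·22.4100)/1.18=75.1780; Δ=(104.3100−22.4100)/(169.0000−87.1000)=1.0000; B=V−Δ·S=-54.8220
Node (0,0) S=100.0000: V=(p*·75.1780+(1−p*)·18.5702)/1.18=54.5725; Δ=(75.1780−18.5702)/(130.0000−67.0000)=0.8985; B=V−Δ·S=-35.2811
Root portfolio cost Δ·100+B reproduces V0=54.5725.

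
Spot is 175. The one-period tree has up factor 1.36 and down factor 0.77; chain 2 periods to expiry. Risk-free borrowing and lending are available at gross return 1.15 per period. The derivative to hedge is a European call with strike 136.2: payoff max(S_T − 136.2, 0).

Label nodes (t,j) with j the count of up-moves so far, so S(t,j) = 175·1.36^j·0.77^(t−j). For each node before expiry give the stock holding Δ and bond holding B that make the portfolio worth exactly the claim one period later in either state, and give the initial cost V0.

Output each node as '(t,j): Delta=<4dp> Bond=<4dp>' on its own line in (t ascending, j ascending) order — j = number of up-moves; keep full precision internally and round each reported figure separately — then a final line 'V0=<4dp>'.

Since d<R<u, set p* = (R−d)/(u−d) = 0.6441; price each node as the discounted p*-expectation of its children.
Payoff layer (t=2): V(2,0)=0.0000, V(2,1)=47.0600, V(2,2)=187.4800
(1,0): S=134.7500. Δ = (V_up−V_dn)/(S_up−S_dn) = (47.0600−0.0000)/(183.2600−103.7575) = 0.5919. V = [p*·47.0600 + (1−p*)·0.0000]/1.15 = 26.3564. B = V − Δ·S = -53.4063.
(1,1): S=238.0000. Δ = (V_up−V_dn)/(S_up−S_dn) = (187.4800−47.0600)/(323.6800−183.2600) = 1.0000. V = [p*·187.4800 + (1−p*)·47.0600]/1.15 = 119.5652. B = V − Δ·S = -118.4348.
(0,0): S=175.0000. Δ = (V_up−V_dn)/(S_up−S_dn) = (119.5652−26.3564)/(238.0000−134.7500) = 0.9027. V = [p*·119.5652 + (1−p*)·26.3564]/1.15 = 75.1210. B = V − Δ·S = -82.8601.
Root portfolio cost Δ·175+B reproduces V0=75.1210.

(0,0): Delta=0.9027 Bond=-82.8601
(1,0): Delta=0.5919 Bond=-53.4063
(1,1): Delta=1.0000 Bond=-118.4348
V0=75.1210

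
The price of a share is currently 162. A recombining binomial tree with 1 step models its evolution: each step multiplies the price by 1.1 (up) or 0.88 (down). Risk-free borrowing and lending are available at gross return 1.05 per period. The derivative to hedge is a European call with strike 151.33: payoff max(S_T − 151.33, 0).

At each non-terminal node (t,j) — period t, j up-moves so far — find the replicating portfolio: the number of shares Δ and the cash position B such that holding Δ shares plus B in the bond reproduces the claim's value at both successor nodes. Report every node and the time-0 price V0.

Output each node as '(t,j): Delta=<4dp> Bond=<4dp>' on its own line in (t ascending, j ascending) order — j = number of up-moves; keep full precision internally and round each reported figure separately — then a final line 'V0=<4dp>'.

Since d<R<u, set p* = (R−d)/(u−d) = 0.7727; price each node as the discounted p*-expectation of its children.
Payoff layer (t=1): V(1,0)=0.0000, V(1,1)=26.8700
(0,0): S=162.0000. Δ = (V_up−V_dn)/(S_up−S_dn) = (26.8700−0.0000)/(178.2000−142.5600) = 0.7539. V = [p*·26.8700 + (1−p*)·0.0000]/1.05 = 19.7745. B = V − Δ·S = -102.3619.
Root portfolio cost Δ·162+B reproduces V0=19.7745.

(0,0): Delta=0.7539 Bond=-102.3619
V0=19.7745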